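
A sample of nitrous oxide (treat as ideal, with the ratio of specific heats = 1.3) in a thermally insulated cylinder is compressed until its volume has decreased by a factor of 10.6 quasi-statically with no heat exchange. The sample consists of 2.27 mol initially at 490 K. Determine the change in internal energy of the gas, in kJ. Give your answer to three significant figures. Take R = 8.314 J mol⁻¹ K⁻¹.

ΔU ≈ 31.8 kJ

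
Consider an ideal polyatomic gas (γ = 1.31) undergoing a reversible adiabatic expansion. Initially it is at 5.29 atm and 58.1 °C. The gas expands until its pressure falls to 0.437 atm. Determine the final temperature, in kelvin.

T₂ ≈ 184 K

Adiabatic: T₂/T₁ = (P₂/P₁)^((γ−1)/γ).
T₁ = 58.1 °C = 331.2 K.
T₂ = 331.2 × (0.437/5.29)^(0.237) = 183.6 K.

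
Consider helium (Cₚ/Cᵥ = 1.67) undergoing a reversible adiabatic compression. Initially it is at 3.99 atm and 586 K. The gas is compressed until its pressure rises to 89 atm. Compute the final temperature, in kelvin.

T₂ ≈ 2040 K

Along an adiabat T P^((1−γ)/γ) is constant, so T₂ = T₁ (P₂/P₁)^((γ−1)/γ).
T₂ = 586 × (89/3.99)^(0.401) = 2036 K.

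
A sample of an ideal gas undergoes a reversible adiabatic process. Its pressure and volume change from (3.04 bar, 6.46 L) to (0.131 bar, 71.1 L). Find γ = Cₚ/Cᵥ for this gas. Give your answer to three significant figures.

PV^γ = const ⇒ γ = ln(P₂/P₁) / ln(V₁/V₂).
γ = ln(0.131/3.04) / ln(6.46/71.1) = 1.311.

γ ≈ 1.31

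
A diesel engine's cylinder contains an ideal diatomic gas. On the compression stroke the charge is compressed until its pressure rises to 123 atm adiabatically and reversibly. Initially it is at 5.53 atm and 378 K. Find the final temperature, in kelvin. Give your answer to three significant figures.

T₂ ≈ 917 K

Adiabatic: T₂/T₁ = (P₂/P₁)^((γ−1)/γ).
For a diatomic ideal gas γ = 7/5, so (γ−1)/γ = 2/7.
T₂ = 378 × (123/5.53)^(2/7) = 917.1 K.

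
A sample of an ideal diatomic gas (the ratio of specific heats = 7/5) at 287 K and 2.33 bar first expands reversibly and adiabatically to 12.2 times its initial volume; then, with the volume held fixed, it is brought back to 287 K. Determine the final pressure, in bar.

P₃ ≈ 0.191 bar

Adiabatic step (PV^γ = const): P₂ = 2.33×(1/12.2)^(7/5) = 0.07022 bar; T₂ = 287×(1/12.2)^(2/5) = 105.5 K.
Isochoric: P₃ = P₂(T₃/T₂) = 0.07022 × (287/105.5) = 0.191 bar.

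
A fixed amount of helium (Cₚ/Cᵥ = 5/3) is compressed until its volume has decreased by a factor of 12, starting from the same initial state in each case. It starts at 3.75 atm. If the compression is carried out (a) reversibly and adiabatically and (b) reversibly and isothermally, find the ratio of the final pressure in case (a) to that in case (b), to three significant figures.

P_adiabatic / P_isothermal ≈ 5.24

Isothermal: P_b = P₁(V₁/V₂) = 3.75×12.
Adiabatic: P_a = P₁(V₁/V₂)^γ = 3.75×12^(5/3).
P_a/P_b = (V₁/V₂)^(γ−1) = 12^(2/3) = 5.241.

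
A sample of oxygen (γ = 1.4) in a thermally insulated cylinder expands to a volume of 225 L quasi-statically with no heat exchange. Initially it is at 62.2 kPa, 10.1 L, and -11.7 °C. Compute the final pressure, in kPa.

Adiabatic: P₁V₁^γ = P₂V₂^γ ⇒ P₂ = P₁ (V₁/V₂)^γ.
P₂ = 62.2 × (10.1/225)^(1.4) = 0.8068 kPa.

P₂ ≈ 0.807 kPa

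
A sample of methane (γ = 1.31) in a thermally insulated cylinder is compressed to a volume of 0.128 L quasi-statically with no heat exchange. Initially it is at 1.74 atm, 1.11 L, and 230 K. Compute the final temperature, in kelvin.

Adiabatic: T₁V₁^(γ−1) = T₂V₂^(γ−1) ⇒ T₂ = T₁ (V₁/V₂)^(γ−1).
T₂ = 230 × (1.11/0.128)^(0.31) = 449.3 K.

T₂ ≈ 449 K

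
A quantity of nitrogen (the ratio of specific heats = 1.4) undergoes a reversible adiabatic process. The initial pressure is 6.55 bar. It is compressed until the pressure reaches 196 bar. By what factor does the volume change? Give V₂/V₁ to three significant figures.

V₂/V₁ ≈ 0.0882

From PV^γ = const, V₂/V₁ = (P₁/P₂)^(1/γ).
V₂/V₁ = (6.55/196)^(0.714) = 0.08825.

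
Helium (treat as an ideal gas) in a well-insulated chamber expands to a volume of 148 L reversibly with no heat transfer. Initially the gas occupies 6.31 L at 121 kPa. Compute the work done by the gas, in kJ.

W ≈ 1.01 kJ

γ = 5/3 for a monatomic ideal gas.
P₂ = P₁(V₁/V₂)^γ = 121×(6.31/148)^(5/3) = 0.6296 kPa.
For a reversible adiabat, W_by_gas = (P₁V₁ − P₂V₂)/(γ−1).
W_by = (121000×0.00631 − 629.6×0.148) / (2/3) = 1005 J.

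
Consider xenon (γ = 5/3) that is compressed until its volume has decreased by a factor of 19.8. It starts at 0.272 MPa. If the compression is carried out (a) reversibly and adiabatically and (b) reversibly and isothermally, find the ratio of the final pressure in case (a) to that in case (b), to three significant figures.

P_adiabatic / P_isothermal ≈ 7.32

Isothermal: P_b = P₁(V₁/V₂) = 0.272×19.8.
Adiabatic: P_a = P₁(V₁/V₂)^γ = 0.272×19.8^(5/3).
P_a/P_b = (V₁/V₂)^(γ−1) = 19.8^(2/3) = 7.319.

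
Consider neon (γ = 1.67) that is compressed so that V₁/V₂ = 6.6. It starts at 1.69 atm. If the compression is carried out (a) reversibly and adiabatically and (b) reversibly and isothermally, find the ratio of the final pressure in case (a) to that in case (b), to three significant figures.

Isothermal: P_b = P₁(V₁/V₂) = 1.69×6.6.
Adiabatic: P_a = P₁(V₁/V₂)^γ = 1.69×6.6^(1.67).
P_a/P_b = (V₁/V₂)^(γ−1) = 6.6^(0.67) = 3.541.

P_adiabatic / P_isothermal ≈ 3.54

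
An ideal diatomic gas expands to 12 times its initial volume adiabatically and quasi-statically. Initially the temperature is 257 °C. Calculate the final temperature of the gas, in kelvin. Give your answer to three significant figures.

Adiabatic: T₁V₁^(γ−1) = T₂V₂^(γ−1) ⇒ T₂ = T₁ (V₁/V₂)^(γ−1).
For a diatomic ideal gas γ = 7/5, so γ−1 = 2/5.
T₁ = 257 °C = 530.1 K.
T₂ = 530.1 × (1/12)^(2/5) = 196.2 K.

T₂ ≈ 196 K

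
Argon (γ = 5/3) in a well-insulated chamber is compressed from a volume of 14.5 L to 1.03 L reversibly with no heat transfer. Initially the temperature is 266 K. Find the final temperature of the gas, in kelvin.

T₂ ≈ 1550 K

For a reversible adiabat TV^(γ−1) is constant, so T₂ = T₁ (V₁/V₂)^(γ−1).
T₂ = 266 × (14.5/1.03)^(2/3) = 1551 K.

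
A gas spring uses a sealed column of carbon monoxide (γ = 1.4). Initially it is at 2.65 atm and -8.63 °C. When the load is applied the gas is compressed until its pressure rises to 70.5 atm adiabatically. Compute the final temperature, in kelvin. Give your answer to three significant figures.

T₂ ≈ 675 K

Adiabatic: T₂/T₁ = (P₂/P₁)^((γ−1)/γ).
T₁ = -8.63 °C = 264.5 K.
T₂ = 264.5 × (70.5/2.65)^(0.286) = 675.4 K.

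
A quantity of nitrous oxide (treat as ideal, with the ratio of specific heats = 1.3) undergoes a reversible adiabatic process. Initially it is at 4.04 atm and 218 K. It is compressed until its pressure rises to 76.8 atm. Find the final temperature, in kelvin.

Along an adiabat T P^((1−γ)/γ) is constant, so T₂ = T₁ (P₂/P₁)^((γ−1)/γ).
T₂ = 218 × (76.8/4.04)^(0.231) = 430.1 K.

T₂ ≈ 430 K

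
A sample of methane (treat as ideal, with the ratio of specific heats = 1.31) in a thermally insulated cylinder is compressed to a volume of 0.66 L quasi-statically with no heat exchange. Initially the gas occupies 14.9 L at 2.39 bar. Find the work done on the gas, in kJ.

P₂ = P₁(V₁/V₂)^γ = 2.39×(14.9/0.66)^(1.31) = 141.8 bar.
For a reversible adiabat, W_by_gas = (P₁V₁ − P₂V₂)/(γ−1).
W_by = (239000×0.0149 − 1.418×10^7×0.00066) / (0.31) = -18700 J.
W_on_gas = −W_by = 18700 J.

W ≈ 18.7 kJ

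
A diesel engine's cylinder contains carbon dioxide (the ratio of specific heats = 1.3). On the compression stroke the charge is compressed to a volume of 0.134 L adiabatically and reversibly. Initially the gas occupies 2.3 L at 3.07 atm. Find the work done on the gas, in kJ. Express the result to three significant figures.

W ≈ 3.21 kJ

P₂ = P₁(V₁/V₂)^γ = 3.07×(2.3/0.134)^(1.3) = 123.6 atm.
For a reversible adiabat, W_by_gas = (P₁V₁ − P₂V₂)/(γ−1).
W_by = (311100×0.0023 − 1.253×10^7×0.000134) / (0.3) = -3211 J.
W_on_gas = −W_by = 3211 J.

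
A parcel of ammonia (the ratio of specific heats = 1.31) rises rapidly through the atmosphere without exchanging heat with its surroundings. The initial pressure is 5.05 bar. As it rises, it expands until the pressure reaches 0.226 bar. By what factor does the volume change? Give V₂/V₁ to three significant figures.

From PV^γ = const, V₂/V₁ = (P₁/P₂)^(1/γ).
V₂/V₁ = (5.05/0.226)^(0.763) = 10.71.

V₂/V₁ ≈ 10.7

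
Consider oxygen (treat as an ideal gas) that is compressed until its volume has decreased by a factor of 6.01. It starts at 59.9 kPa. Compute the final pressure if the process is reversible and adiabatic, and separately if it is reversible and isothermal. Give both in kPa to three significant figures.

For a diatomic ideal gas γ = 7/5.
Isothermal: P₂ = P₁(V₁/V₂) = 59.9×6.01 = 360 kPa.
Adiabatic: P₂ = P₁(V₁/V₂)^γ = 59.9×6.01^(7/5) = 737.7 kPa.

adiabatic: 738 kPa; isothermal: 360 kPa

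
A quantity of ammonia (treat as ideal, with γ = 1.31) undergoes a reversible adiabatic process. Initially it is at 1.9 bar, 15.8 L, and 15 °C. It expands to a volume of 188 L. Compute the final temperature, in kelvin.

T₂ ≈ 134 K

Adiabatic: T₁V₁^(γ−1) = T₂V₂^(γ−1) ⇒ T₂ = T₁ (V₁/V₂)^(γ−1).
T₁ = 15 °C = 288.1 K.
T₂ = 288.1 × (15.8/188)^(0.31) = 133.7 K.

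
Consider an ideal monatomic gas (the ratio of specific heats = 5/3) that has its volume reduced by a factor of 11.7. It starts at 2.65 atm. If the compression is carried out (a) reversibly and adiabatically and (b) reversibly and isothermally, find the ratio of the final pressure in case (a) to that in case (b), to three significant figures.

P_adiabatic / P_isothermal ≈ 5.15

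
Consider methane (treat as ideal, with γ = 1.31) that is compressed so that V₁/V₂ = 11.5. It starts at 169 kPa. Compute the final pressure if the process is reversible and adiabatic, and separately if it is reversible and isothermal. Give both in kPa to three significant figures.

Isothermal: P₂ = P₁(V₁/V₂) = 169×11.5 = 1944 kPa.
Adiabatic: P₂ = P₁(V₁/V₂)^γ = 169×11.5^(1.31) = 4144 kPa.

adiabatic: 4140 kPa; isothermal: 1940 kPa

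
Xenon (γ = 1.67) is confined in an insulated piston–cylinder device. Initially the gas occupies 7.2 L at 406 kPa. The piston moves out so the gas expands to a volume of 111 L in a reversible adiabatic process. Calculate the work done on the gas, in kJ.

P₂ = P₁(V₁/V₂)^γ = 406×(7.2/111)^(1.67) = 4.213 kPa.
For a reversible adiabat, W_by_gas = (P₁V₁ − P₂V₂)/(γ−1).
W_by = (406000×0.0072 − 4213×0.111) / (0.67) = 3665 J.
W_on_gas = −W_by = -3665 J.

W ≈ -3.67 kJ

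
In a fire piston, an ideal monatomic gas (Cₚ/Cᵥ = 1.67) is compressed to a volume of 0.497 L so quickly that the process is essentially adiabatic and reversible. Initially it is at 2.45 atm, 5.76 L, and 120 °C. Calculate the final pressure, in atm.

P₂ ≈ 147 atm

Since PV^γ is constant along a reversible adiabat, P₂ = P₁ (V₁/V₂)^γ.
P₂ = 2.45 × (5.76/0.497)^(1.67) = 146.6 atm.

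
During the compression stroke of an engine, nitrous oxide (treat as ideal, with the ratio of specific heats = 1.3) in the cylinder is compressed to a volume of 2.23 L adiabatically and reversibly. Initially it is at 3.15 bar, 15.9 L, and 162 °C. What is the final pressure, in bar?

P₂ ≈ 40.5 bar

Since PV^γ is constant along a reversible adiabat, P₂ = P₁ (V₁/V₂)^γ.
P₂ = 3.15 × (15.9/2.23)^(1.3) = 40.49 bar.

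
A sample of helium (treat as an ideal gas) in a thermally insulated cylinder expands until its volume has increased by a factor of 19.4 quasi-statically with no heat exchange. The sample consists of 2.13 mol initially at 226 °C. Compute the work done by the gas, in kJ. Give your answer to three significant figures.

Adiabatic: T₁V₁^(γ−1) = T₂V₂^(γ−1) ⇒ T₂ = T₁ (V₁/V₂)^(γ−1).
γ = 5/3 for a monatomic ideal gas, so γ−1 = 2/3.
T₁ = 226 °C = 499.1 K.
T₂ = 499.1 × (1/19.4)^(2/3) = 69.13 K.
Q = 0, so ΔU = W_on_gas = nCᵥΔT with Cᵥ = R/(γ−1) = 12.47 J/(mol·K).
ΔU = 2.13 × 12.47 × (69.13 − 499.1) = -11420 J.
Work done by the gas = −ΔU = 11420 J.

W ≈ 11.4 kJ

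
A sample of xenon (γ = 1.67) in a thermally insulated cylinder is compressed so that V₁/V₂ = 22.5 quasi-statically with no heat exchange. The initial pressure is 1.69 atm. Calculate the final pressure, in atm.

P₂ ≈ 306 atm

Adiabatic: P₁V₁^γ = P₂V₂^γ ⇒ P₂ = P₁ (V₁/V₂)^γ.
P₂ = 1.69 × 22.5^(1.67) = 306.2 atm.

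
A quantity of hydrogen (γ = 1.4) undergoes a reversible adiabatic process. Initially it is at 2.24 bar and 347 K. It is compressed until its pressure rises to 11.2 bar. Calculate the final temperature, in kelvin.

Along an adiabat T P^((1−γ)/γ) is constant, so T₂ = T₁ (P₂/P₁)^((γ−1)/γ).
T₂ = 347 × (11.2/2.24)^(0.286) = 549.6 K.

T₂ ≈ 550 K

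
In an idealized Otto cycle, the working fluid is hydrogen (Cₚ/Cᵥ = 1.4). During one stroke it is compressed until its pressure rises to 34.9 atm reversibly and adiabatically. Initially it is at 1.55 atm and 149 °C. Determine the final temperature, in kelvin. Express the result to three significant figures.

Adiabatic: T₂/T₁ = (P₂/P₁)^((γ−1)/γ).
T₁ = 149 °C = 422.1 K.
T₂ = 422.1 × (34.9/1.55)^(0.286) = 1028 K.

T₂ ≈ 1030 K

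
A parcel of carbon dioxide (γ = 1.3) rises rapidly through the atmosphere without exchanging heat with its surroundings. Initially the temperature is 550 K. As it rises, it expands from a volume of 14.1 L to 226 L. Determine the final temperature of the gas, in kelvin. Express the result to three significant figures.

T₂ ≈ 239 K

For a reversible adiabat TV^(γ−1) is constant, so T₂ = T₁ (V₁/V₂)^(γ−1).
T₂ = 550 × (14.1/226)^(0.3) = 239.3 K.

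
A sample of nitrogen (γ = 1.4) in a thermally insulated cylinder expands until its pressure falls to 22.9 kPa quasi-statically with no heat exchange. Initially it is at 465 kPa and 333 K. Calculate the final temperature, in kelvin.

T₂ ≈ 141 K

Along an adiabat T P^((1−γ)/γ) is constant, so T₂ = T₁ (P₂/P₁)^((γ−1)/γ).
T₂ = 333 × (22.9/465)^(0.286) = 140.9 K.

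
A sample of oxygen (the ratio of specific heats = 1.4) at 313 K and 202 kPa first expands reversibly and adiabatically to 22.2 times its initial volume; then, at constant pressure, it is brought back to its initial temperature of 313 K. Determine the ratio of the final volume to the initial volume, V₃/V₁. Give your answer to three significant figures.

Adiabatic step: V₂/V₁ = 22.2; T₂ = T₁·(1/22.2)^(0.4) = 90.57 K.
Isobaric step: V₃/V₂ = T₃/T₂ = 313/90.57.
V₃/V₁ = (V₂/V₁)(V₃/V₂) = 22.2 × (313/90.57) = 76.72.

V₃/V₁ ≈ 76.7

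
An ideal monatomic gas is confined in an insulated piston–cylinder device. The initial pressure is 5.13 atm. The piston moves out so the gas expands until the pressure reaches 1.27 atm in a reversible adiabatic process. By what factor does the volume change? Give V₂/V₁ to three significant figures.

From PV^γ = const, V₂/V₁ = (P₁/P₂)^(1/γ).
For a monatomic ideal gas γ = 5/3.
V₂/V₁ = (5.13/1.27)^(3/5) = 2.311.

V₂/V₁ ≈ 2.31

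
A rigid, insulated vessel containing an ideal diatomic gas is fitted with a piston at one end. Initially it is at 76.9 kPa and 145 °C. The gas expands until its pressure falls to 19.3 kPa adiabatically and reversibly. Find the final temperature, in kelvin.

Adiabatic: T₂/T₁ = (P₂/P₁)^((γ−1)/γ).
For a diatomic ideal gas γ = 7/5, so (γ−1)/γ = 2/7.
T₁ = 145 °C = 418.1 K.
T₂ = 418.1 × (19.3/76.9)^(2/7) = 281.7 K.

T₂ ≈ 282 K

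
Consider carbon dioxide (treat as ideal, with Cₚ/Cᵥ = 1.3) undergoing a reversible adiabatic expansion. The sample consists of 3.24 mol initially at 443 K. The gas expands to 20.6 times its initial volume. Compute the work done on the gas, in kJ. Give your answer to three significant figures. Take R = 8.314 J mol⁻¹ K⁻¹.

W ≈ -23.7 kJ

For a reversible adiabat TV^(γ−1) is constant, so T₂ = T₁ (V₁/V₂)^(γ−1).
T₂ = 443 × (1/20.6)^(0.3) = 178.7 K.
Q = 0, so ΔU = W_on_gas = nCᵥΔT with Cᵥ = R/(γ−1) = 27.71 J/(mol·K).
ΔU = 3.24 × 27.71 × (178.7 − 443) = -23730 J.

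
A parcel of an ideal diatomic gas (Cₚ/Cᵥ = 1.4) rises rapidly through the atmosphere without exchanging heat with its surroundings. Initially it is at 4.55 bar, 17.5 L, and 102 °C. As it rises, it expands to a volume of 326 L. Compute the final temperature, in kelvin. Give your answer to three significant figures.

Adiabatic: T₁V₁^(γ−1) = T₂V₂^(γ−1) ⇒ T₂ = T₁ (V₁/V₂)^(γ−1).
T₁ = 102 °C = 375.1 K.
T₂ = 375.1 × (17.5/326)^(0.4) = 116.4 K.

T₂ ≈ 116 K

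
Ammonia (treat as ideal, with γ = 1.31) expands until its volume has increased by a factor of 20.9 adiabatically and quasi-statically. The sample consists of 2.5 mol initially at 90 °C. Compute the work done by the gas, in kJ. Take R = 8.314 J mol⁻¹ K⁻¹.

Adiabatic: T₁V₁^(γ−1) = T₂V₂^(γ−1) ⇒ T₂ = T₁ (V₁/V₂)^(γ−1).
T₁ = 90 °C = 363.1 K.
T₂ = 363.1 × (1/20.9)^(0.31) = 141.5 K.
Q = 0, so ΔU = W_on_gas = nCᵥΔT with Cᵥ = R/(γ−1) = 26.82 J/(mol·K).
ΔU = 2.5 × 26.82 × (141.5 − 363.1) = -14860 J.
Work done by the gas = −ΔU = 14860 J.

W ≈ 14.9 kJ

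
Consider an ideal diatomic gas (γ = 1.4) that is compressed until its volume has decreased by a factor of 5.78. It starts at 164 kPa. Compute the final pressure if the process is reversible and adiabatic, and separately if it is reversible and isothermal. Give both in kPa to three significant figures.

Isothermal: P₂ = P₁(V₁/V₂) = 164×5.78 = 947.9 kPa.
Adiabatic: P₂ = P₁(V₁/V₂)^γ = 164×5.78^(1.4) = 1912 kPa.

adiabatic: 1910 kPa; isothermal: 948 kPa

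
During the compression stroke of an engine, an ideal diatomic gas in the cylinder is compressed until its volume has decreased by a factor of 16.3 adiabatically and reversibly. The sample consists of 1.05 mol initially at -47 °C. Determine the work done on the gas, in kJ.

Adiabatic: T₁V₁^(γ−1) = T₂V₂^(γ−1) ⇒ T₂ = T₁ (V₁/V₂)^(γ−1).
γ = 7/5 for a diatomic ideal gas, so γ−1 = 2/5.
T₁ = -47 °C = 226.1 K.
T₂ = 226.1 × 16.3^(2/5) = 690.7 K.
Q = 0, so ΔU = W_on_gas = nCᵥΔT with Cᵥ = R/(γ−1) = 20.79 J/(mol·K).
ΔU = 1.05 × 20.79 × (690.7 − 226.1) = 10140 J.

W ≈ 10.1 kJ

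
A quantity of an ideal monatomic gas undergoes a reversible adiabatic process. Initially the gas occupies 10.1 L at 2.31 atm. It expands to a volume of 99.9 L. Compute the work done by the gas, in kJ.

W ≈ 2.78 kJ

γ = 5/3 for a monatomic ideal gas.
P₂ = P₁(V₁/V₂)^γ = 2.31×(10.1/99.9)^(5/3) = 0.05068 atm.
For a reversible adiabat, W_by_gas = (P₁V₁ − P₂V₂)/(γ−1).
W_by = (234100×0.0101 − 5136×0.0999) / (2/3) = 2776 J.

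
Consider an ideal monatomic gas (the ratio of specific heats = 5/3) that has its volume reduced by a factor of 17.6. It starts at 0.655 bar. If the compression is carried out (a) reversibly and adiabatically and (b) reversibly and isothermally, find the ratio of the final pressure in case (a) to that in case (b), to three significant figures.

Isothermal: P_b = P₁(V₁/V₂) = 0.655×17.6.
Adiabatic: P_a = P₁(V₁/V₂)^γ = 0.655×17.6^(5/3).
P_a/P_b = (V₁/V₂)^(γ−1) = 17.6^(2/3) = 6.766.

P_adiabatic / P_isothermal ≈ 6.77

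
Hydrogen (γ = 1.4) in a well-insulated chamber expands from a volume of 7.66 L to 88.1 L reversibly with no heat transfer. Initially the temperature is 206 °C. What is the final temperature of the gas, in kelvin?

T₂ ≈ 180 K

For a reversible adiabat TV^(γ−1) is constant, so T₂ = T₁ (V₁/V₂)^(γ−1).
T₁ = 206 °C = 479.1 K.
T₂ = 479.1 × (7.66/88.1)^(0.4) = 180.4 K.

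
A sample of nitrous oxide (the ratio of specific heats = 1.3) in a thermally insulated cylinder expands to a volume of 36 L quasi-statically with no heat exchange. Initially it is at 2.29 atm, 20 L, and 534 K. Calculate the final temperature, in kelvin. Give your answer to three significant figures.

T₂ ≈ 448 K

Adiabatic: T₁V₁^(γ−1) = T₂V₂^(γ−1) ⇒ T₂ = T₁ (V₁/V₂)^(γ−1).
T₂ = 534 × (20/36)^(0.3) = 447.7 K.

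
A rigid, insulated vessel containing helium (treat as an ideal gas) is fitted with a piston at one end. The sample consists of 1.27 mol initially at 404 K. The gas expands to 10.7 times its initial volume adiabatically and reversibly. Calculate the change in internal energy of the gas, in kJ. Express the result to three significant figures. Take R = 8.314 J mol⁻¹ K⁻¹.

For a reversible adiabat TV^(γ−1) is constant, so T₂ = T₁ (V₁/V₂)^(γ−1).
γ = 5/3 for a monatomic ideal gas, so γ−1 = 2/3.
T₂ = 404 × (1/10.7)^(2/3) = 83.2 K.
Q = 0, so ΔU = W_on_gas = nCᵥΔT with Cᵥ = R/(γ−1) = 12.47 J/(mol·K).
ΔU = 1.27 × 12.47 × (83.2 − 404) = -5081 J.

ΔU ≈ -5.08 kJ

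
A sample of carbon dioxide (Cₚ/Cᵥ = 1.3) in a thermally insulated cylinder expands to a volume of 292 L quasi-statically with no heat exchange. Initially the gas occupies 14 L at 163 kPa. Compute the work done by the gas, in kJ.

W ≈ 4.55 kJ

P₂ = P₁(V₁/V₂)^γ = 163×(14/292)^(1.3) = 3.142 kPa.
For a reversible adiabat, W_by_gas = (P₁V₁ − P₂V₂)/(γ−1).
W_by = (163000×0.014 − 3142×0.292) / (0.3) = 4549 J.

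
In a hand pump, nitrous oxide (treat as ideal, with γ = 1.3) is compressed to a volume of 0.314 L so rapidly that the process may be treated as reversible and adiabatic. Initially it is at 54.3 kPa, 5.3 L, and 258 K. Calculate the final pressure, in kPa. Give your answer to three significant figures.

Adiabatic: P₁V₁^γ = P₂V₂^γ ⇒ P₂ = P₁ (V₁/V₂)^γ.
P₂ = 54.3 × (5.3/0.314)^(1.3) = 2140 kPa.

P₂ ≈ 2140 kPa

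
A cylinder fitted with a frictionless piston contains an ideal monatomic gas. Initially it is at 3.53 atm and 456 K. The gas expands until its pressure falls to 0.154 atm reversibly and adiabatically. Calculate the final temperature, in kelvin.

Adiabatic: T₂/T₁ = (P₂/P₁)^((γ−1)/γ).
For a monatomic ideal gas γ = 5/3, so (γ−1)/γ = 2/5.
T₂ = 456 × (0.154/3.53)^(2/5) = 130.3 K.

T₂ ≈ 130 K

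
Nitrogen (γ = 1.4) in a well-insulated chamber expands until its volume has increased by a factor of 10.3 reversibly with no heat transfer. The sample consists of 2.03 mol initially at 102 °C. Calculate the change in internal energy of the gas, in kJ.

ΔU ≈ -9.60 kJ

Adiabatic: T₁V₁^(γ−1) = T₂V₂^(γ−1) ⇒ T₂ = T₁ (V₁/V₂)^(γ−1).
T₁ = 102 °C = 375.1 K.
T₂ = 375.1 × (1/10.3)^(0.4) = 147.6 K.
Q = 0, so ΔU = W_on_gas = nCᵥΔT with Cᵥ = R/(γ−1) = 20.79 J/(mol·K).
ΔU = 2.03 × 20.79 × (147.6 − 375.1) = -9601 J.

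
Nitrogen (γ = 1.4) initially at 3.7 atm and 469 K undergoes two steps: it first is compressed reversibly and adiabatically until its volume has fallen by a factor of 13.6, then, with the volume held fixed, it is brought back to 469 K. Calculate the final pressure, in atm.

P₃ ≈ 50.3 atm

Adiabatic step (PV^γ = const): P₂ = 3.7×13.6^(1.4) = 142.9 atm; T₂ = 469×13.6^(0.4) = 1332 K.
Isochoric: P₃ = P₂(T₃/T₂) = 142.9 × (469/1332) = 50.32 atm.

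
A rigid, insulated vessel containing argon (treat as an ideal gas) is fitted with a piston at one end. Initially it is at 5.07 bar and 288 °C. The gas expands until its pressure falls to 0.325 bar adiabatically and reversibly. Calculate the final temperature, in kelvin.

T₂ ≈ 187 K

Adiabatic: T₂/T₁ = (P₂/P₁)^((γ−1)/γ).
For a monatomic ideal gas γ = 5/3, so (γ−1)/γ = 2/5.
T₁ = 288 °C = 561.1 K.
T₂ = 561.1 × (0.325/5.07)^(2/5) = 187 K.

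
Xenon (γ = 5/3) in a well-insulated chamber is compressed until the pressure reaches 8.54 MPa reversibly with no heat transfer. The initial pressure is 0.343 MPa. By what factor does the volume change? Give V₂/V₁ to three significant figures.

V₂/V₁ ≈ 0.145

From PV^γ = const, V₂/V₁ = (P₁/P₂)^(1/γ).
V₂/V₁ = (0.343/8.54)^(3/5) = 0.1453.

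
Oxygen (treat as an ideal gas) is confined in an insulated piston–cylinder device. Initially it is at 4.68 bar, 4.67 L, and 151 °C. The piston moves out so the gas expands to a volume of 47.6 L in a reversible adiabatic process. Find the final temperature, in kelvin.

T₂ ≈ 168 K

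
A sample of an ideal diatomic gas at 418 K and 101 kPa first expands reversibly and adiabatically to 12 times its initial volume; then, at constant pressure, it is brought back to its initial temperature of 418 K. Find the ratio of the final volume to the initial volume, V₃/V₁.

V₃/V₁ ≈ 32.4

For a diatomic ideal gas γ = 7/5.
Adiabatic step: V₂/V₁ = 12; T₂ = T₁·(1/12)^(2/5) = 154.7 K.
Isobaric step: V₃/V₂ = T₃/T₂ = 418/154.7.
V₃/V₁ = (V₂/V₁)(V₃/V₂) = 12 × (418/154.7) = 32.42.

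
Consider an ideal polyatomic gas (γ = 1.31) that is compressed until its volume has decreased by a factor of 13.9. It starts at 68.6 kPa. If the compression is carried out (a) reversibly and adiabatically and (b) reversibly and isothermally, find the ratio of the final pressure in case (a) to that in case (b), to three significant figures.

P_adiabatic / P_isothermal ≈ 2.26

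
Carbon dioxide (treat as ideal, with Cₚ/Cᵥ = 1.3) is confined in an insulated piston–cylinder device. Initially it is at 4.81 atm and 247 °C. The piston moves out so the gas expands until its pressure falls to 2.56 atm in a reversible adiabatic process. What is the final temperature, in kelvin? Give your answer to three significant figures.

T₂ ≈ 450 K

Adiabatic: T₂/T₁ = (P₂/P₁)^((γ−1)/γ).
T₁ = 247 °C = 520.1 K.
T₂ = 520.1 × (2.56/4.81)^(0.231) = 449.7 K.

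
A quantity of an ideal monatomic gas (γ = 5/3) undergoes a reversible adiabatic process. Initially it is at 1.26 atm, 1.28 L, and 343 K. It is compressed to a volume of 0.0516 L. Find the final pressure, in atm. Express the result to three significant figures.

P₂ ≈ 266 atm

Since PV^γ is constant along a reversible adiabat, P₂ = P₁ (V₁/V₂)^γ.
P₂ = 1.26 × (1.28/0.0516)^(5/3) = 265.9 atm.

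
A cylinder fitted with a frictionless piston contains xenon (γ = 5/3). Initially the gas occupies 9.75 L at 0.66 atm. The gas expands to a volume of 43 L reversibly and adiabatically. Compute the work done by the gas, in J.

P₂ = P₁(V₁/V₂)^γ = 0.66×(9.75/43)^(5/3) = 0.05565 atm.
For a reversible adiabat, W_by_gas = (P₁V₁ − P₂V₂)/(γ−1).
W_by = (66870×0.00975 − 5638×0.043) / (2/3) = 614.4 J.

W ≈ 614 J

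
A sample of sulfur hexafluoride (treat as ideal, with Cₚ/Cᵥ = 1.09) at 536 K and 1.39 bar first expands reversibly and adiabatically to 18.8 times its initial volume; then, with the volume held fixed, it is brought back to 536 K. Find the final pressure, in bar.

P₃ ≈ 0.0739 bar

Adiabatic step (PV^γ = const): P₂ = 1.39×(1/18.8)^(1.09) = 0.05678 bar; T₂ = 536×(1/18.8)^(0.09) = 411.6 K.
Isochoric: P₃ = P₂(T₃/T₂) = 0.05678 × (536/411.6) = 0.07394 bar.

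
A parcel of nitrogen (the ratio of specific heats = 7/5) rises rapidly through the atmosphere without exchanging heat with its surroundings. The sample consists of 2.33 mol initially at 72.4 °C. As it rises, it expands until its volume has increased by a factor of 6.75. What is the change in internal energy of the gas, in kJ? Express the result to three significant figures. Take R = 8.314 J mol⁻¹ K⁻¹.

For a reversible adiabat TV^(γ−1) is constant, so T₂ = T₁ (V₁/V₂)^(γ−1).
T₁ = 72.4 °C = 345.5 K.
T₂ = 345.5 × (1/6.75)^(2/5) = 161 K.
Q = 0, so ΔU = W_on_gas = nCᵥΔT with Cᵥ = R/(γ−1) = 20.79 J/(mol·K).
ΔU = 2.33 × 20.79 × (161 − 345.5) = -8938 J.

ΔU ≈ -8.94 kJ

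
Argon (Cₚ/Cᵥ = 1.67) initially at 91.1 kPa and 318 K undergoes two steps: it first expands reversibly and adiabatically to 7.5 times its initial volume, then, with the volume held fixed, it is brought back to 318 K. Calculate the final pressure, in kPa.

Adiabatic step (PV^γ = const): P₂ = 91.1×(1/7.5)^(1.67) = 3.149 kPa; T₂ = 318×(1/7.5)^(0.67) = 82.44 K.
Isochoric: P₃ = P₂(T₃/T₂) = 3.149 × (318/82.44) = 12.15 kPa.

P₃ ≈ 12.1 kPa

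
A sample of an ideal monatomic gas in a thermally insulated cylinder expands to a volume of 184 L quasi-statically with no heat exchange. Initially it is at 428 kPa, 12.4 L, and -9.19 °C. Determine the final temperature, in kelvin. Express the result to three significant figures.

T₂ ≈ 43.7 K

Adiabatic: T₁V₁^(γ−1) = T₂V₂^(γ−1) ⇒ T₂ = T₁ (V₁/V₂)^(γ−1).
γ = 5/3 for a monatomic ideal gas.
T₁ = -9.19 °C = 264 K.
T₂ = 264 × (12.4/184)^(2/3) = 43.71 K.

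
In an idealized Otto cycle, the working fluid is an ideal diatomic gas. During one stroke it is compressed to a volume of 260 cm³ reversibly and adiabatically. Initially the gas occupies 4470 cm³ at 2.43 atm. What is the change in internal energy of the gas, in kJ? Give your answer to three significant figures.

γ = 7/5 for a diatomic ideal gas.
P₂ = P₁(V₁/V₂)^γ = 2.43×(4470/260)^(7/5) = 130.3 atm.
For a reversible adiabat, W_by_gas = (P₁V₁ − P₂V₂)/(γ−1).
W_by = (246200×0.00447 − 1.321×10^7×0.00026) / (2/5) = -5833 J.
Q = 0 ⇒ ΔU = −W_by = 5833 J.

ΔU ≈ 5.83 kJ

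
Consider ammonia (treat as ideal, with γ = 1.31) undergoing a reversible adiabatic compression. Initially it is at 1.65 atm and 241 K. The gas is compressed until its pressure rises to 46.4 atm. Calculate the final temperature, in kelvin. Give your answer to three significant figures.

T₂ ≈ 531 K

Adiabatic: T₂/T₁ = (P₂/P₁)^((γ−1)/γ).
T₂ = 241 × (46.4/1.65)^(0.237) = 530.8 K.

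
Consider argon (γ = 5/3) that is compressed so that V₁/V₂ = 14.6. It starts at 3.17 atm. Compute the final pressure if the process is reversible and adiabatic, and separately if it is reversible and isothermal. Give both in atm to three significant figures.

adiabatic: 276 atm; isothermal: 46.3 atm

Isothermal: P₂ = P₁(V₁/V₂) = 3.17×14.6 = 46.28 atm.
Adiabatic: P₂ = P₁(V₁/V₂)^γ = 3.17×14.6^(5/3) = 276.5 atm.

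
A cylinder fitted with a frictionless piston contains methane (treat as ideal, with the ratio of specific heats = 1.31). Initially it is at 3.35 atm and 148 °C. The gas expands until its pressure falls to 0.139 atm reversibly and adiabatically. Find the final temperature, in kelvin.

T₂ ≈ 198 K

Adiabatic: T₂/T₁ = (P₂/P₁)^((γ−1)/γ).
T₁ = 148 °C = 421.1 K.
T₂ = 421.1 × (0.139/3.35)^(0.237) = 198.3 K.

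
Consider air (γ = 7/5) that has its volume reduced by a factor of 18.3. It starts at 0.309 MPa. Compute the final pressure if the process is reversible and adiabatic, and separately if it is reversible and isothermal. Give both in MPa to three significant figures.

Isothermal: P₂ = P₁(V₁/V₂) = 0.309×18.3 = 5.655 MPa.
Adiabatic: P₂ = P₁(V₁/V₂)^γ = 0.309×18.3^(7/5) = 18.09 MPa.

adiabatic: 18.1 MPa; isothermal: 5.65 MPa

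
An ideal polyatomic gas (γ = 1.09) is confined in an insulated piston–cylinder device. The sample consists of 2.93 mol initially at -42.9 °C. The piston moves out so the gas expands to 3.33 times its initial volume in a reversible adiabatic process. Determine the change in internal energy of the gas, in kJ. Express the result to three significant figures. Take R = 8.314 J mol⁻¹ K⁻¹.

ΔU ≈ -6.39 kJ

For a reversible adiabat TV^(γ−1) is constant, so T₂ = T₁ (V₁/V₂)^(γ−1).
T₁ = -42.9 °C = 230.2 K.
T₂ = 230.2 × (1/3.33)^(0.09) = 206.6 K.
Q = 0, so ΔU = W_on_gas = nCᵥΔT with Cᵥ = R/(γ−1) = 92.38 J/(mol·K).
ΔU = 2.93 × 92.38 × (206.6 − 230.2) = -6395 J.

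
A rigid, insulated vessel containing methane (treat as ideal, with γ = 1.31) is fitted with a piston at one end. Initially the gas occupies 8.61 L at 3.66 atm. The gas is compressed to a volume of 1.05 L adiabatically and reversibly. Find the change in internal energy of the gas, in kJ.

P₂ = P₁(V₁/V₂)^γ = 3.66×(8.61/1.05)^(1.31) = 57.62 atm.
For a reversible adiabat, W_by_gas = (P₁V₁ − P₂V₂)/(γ−1).
W_by = (370800×0.00861 − 5.838×10^6×0.00105) / (0.31) = -9475 J.
Q = 0 ⇒ ΔU = −W_by = 9475 J.

ΔU ≈ 9.48 kJ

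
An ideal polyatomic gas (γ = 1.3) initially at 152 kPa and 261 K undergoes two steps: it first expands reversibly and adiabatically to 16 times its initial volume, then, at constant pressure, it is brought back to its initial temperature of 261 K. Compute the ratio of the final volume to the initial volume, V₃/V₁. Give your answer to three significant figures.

V₃/V₁ ≈ 36.8

Adiabatic step: V₂/V₁ = 16; T₂ = T₁·(1/16)^(0.3) = 113.6 K.
Isobaric step: V₃/V₂ = T₃/T₂ = 261/113.6.
V₃/V₁ = (V₂/V₁)(V₃/V₂) = 16 × (261/113.6) = 36.76.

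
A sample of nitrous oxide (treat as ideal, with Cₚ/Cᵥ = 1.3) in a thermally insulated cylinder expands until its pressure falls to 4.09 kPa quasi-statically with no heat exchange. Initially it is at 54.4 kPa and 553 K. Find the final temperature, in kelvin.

T₂ ≈ 304 K

Along an adiabat T P^((1−γ)/γ) is constant, so T₂ = T₁ (P₂/P₁)^((γ−1)/γ).
T₂ = 553 × (4.09/54.4)^(0.231) = 304.3 K.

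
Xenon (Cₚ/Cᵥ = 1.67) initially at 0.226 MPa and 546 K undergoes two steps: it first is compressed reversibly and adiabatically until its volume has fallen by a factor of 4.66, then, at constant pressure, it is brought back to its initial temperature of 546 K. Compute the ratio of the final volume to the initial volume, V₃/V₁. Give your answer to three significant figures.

V₃/V₁ ≈ 0.0765

Adiabatic step: V₂/V₁ = 0.2146; T₂ = T₁·4.66^(0.67) = 1531 K.
Isobaric step: V₃/V₂ = T₃/T₂ = 546/1531.
V₃/V₁ = (V₂/V₁)(V₃/V₂) = 0.2146 × (546/1531) = 0.07652.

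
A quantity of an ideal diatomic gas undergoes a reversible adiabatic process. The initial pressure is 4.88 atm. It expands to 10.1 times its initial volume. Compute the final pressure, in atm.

P₂ ≈ 0.192 atm

Since PV^γ is constant along a reversible adiabat, P₂ = P₁ (V₁/V₂)^γ.
For a diatomic ideal gas γ = 7/5.
P₂ = 4.88 × (1/10.1)^(7/5) = 0.1916 atm.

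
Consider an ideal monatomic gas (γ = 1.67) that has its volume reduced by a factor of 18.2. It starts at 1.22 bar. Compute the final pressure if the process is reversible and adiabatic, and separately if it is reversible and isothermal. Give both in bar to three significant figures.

Isothermal: P₂ = P₁(V₁/V₂) = 1.22×18.2 = 22.2 bar.
Adiabatic: P₂ = P₁(V₁/V₂)^γ = 1.22×18.2^(1.67) = 155.1 bar.

adiabatic: 155 bar; isothermal: 22.2 bar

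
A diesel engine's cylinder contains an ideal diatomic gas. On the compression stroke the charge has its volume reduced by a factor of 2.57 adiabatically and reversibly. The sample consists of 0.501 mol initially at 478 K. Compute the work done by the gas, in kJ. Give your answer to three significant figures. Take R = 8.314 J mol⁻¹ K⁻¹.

W ≈ -2.28 kJ

For a reversible adiabat TV^(γ−1) is constant, so T₂ = T₁ (V₁/V₂)^(γ−1).
γ = 7/5 for a diatomic ideal gas, so γ−1 = 2/5.
T₂ = 478 × 2.57^(2/5) = 697.3 K.
Q = 0, so ΔU = W_on_gas = nCᵥΔT with Cᵥ = R/(γ−1) = 20.79 J/(mol·K).
ΔU = 0.501 × 20.79 × (697.3 − 478) = 2283 J.
Work done by the gas = −ΔU = -2283 J.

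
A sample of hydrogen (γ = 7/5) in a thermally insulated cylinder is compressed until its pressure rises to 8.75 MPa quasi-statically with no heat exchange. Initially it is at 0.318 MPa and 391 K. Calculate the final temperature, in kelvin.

Along an adiabat T P^((1−γ)/γ) is constant, so T₂ = T₁ (P₂/P₁)^((γ−1)/γ).
T₂ = 391 × (8.75/0.318)^(2/7) = 1008 K.

T₂ ≈ 1010 K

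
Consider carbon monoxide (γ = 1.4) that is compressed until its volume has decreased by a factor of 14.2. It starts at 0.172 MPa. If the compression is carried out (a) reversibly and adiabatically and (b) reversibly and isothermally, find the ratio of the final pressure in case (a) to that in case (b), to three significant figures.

Isothermal: P_b = P₁(V₁/V₂) = 0.172×14.2.
Adiabatic: P_a = P₁(V₁/V₂)^γ = 0.172×14.2^(1.4).
P_a/P_b = (V₁/V₂)^(γ−1) = 14.2^(0.4) = 2.89.

P_adiabatic / P_isothermal ≈ 2.89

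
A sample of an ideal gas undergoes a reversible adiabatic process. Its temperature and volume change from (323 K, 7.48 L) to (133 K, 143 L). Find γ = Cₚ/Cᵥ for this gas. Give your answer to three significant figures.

γ ≈ 1.30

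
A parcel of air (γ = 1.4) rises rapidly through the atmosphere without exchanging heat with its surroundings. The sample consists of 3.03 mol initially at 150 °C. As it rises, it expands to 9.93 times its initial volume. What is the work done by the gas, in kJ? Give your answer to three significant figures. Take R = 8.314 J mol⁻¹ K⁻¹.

For a reversible adiabat TV^(γ−1) is constant, so T₂ = T₁ (V₁/V₂)^(γ−1).
T₁ = 150 °C = 423.1 K.
T₂ = 423.1 × (1/9.93)^(0.4) = 168.9 K.
Q = 0, so ΔU = W_on_gas = nCᵥΔT with Cᵥ = R/(γ−1) = 20.79 J/(mol·K).
ΔU = 3.03 × 20.79 × (168.9 − 423.1) = -16010 J.
Work done by the gas = −ΔU = 16010 J.

W ≈ 16.0 kJ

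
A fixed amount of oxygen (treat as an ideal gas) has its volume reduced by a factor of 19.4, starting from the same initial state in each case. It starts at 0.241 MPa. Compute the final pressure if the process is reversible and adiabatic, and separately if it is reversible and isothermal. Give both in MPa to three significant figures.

For a diatomic ideal gas γ = 7/5.
Isothermal: P₂ = P₁(V₁/V₂) = 0.241×19.4 = 4.675 MPa.
Adiabatic: P₂ = P₁(V₁/V₂)^γ = 0.241×19.4^(7/5) = 15.31 MPa.

adiabatic: 15.3 MPa; isothermal: 4.68 MPa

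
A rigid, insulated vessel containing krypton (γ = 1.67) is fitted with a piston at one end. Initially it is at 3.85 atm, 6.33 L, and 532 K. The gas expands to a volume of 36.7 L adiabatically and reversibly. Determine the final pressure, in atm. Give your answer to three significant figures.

P₂ ≈ 0.205 atm

Adiabatic: P₁V₁^γ = P₂V₂^γ ⇒ P₂ = P₁ (V₁/V₂)^γ.
P₂ = 3.85 × (6.33/36.7)^(1.67) = 0.2046 atm.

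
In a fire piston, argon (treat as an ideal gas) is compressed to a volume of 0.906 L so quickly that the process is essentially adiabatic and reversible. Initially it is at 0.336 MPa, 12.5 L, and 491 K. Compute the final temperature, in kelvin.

For a reversible adiabat TV^(γ−1) is constant, so T₂ = T₁ (V₁/V₂)^(γ−1).
γ = 5/3 for a monatomic ideal gas.
T₂ = 491 × (12.5/0.906)^(2/3) = 2824 K.

T₂ ≈ 2820 K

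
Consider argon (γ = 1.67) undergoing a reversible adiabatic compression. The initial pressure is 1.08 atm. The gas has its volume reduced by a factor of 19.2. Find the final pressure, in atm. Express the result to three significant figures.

P₂ ≈ 150 atm

Adiabatic: P₁V₁^γ = P₂V₂^γ ⇒ P₂ = P₁ (V₁/V₂)^γ.
P₂ = 1.08 × 19.2^(1.67) = 150.2 atm.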